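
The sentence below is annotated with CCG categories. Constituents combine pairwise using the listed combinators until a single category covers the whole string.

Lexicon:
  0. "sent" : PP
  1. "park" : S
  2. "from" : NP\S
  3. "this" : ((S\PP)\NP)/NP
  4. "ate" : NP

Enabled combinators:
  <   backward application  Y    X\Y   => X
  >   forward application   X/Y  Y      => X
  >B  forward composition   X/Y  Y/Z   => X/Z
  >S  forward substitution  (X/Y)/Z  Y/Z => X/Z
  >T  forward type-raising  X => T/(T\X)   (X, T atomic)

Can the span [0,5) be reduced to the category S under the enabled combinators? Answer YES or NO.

YES

[0,5] S   >
  [0,1] S/(S\PP)   >T
    [0,1] "sent" : PP
  [1,5] S\PP   <
    [1,3] NP   >
      [1,2] NP/(NP\S)   >T
        [1,2] "park" : S
      [2,3] "from" : NP\S
    [3,5] (S\PP)\NP   >
      [3,4] "this" : ((S\PP)\NP)/NP
      [4,5] "ate" : NP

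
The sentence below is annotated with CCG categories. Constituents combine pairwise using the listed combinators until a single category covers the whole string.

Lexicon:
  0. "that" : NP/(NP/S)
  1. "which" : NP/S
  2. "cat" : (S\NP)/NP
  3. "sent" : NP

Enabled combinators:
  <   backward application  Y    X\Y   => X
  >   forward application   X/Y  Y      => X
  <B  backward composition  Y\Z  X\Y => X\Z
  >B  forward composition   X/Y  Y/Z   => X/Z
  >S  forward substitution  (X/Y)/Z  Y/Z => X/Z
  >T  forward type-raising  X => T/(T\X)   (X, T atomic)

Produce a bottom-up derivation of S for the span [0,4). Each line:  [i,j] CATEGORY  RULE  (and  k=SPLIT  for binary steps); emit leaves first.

[0,4] S   <
  [0,2] NP   >
    [0,1] "that" : NP/(NP/S)
    [1,2] "which" : NP/S
  [2,4] S\NP   >
    [2,3] "cat" : (S\NP)/NP
    [3,4] "sent" : NP

[0,1] NP/(NP/S)  lex  "that"
[1,2] NP/S  lex  "which"
[0,2] NP  >  k=1
[2,3] (S\NP)/NP  lex  "cat"
[3,4] NP  lex  "sent"
[2,4] S\NP  >  k=3
[0,4] S  <  k=2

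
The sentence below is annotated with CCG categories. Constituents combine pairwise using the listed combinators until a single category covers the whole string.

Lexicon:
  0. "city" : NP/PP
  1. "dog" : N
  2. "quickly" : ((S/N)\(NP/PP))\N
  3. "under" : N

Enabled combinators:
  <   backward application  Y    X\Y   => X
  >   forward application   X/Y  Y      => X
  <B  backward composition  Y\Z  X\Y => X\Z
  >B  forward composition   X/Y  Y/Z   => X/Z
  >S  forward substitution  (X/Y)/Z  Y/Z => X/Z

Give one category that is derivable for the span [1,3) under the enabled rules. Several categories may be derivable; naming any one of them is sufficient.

[0,4] S   >
  [0,3] S/N   <
    [0,1] "city" : NP/PP
    [1,3] (S/N)\(NP/PP)   <
      [1,2] "dog" : N
      [2,3] "quickly" : ((S/N)\(NP/PP))\N
  [3,4] "under" : N

(S/N)\(NP/PP)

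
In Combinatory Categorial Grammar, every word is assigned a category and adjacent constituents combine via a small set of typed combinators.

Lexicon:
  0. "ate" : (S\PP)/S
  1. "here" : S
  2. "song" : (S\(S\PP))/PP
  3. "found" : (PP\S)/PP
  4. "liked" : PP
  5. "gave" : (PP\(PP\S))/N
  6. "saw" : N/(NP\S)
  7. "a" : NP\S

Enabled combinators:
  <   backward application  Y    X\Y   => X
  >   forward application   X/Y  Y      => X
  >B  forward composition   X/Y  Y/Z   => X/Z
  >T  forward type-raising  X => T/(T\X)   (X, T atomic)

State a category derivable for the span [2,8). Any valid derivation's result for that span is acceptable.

S\(S\PP)

[0,8] S   <
  [0,2] S\PP   >
    [0,1] "ate" : (S\PP)/S
    [1,2] "here" : S
  [2,8] S\(S\PP)   >
    [2,3] "song" : (S\(S\PP))/PP
    [3,8] PP   <
      [3,5] PP\S   >
        [3,4] "found" : (PP\S)/PP
        [4,5] "liked" : PP
      [5,8] PP\(PP\S)   >
        [5,6] "gave" : (PP\(PP\S))/N
        [6,8] N   >
          [6,7] "saw" : N/(NP\S)
          [7,8] "a" : NP\S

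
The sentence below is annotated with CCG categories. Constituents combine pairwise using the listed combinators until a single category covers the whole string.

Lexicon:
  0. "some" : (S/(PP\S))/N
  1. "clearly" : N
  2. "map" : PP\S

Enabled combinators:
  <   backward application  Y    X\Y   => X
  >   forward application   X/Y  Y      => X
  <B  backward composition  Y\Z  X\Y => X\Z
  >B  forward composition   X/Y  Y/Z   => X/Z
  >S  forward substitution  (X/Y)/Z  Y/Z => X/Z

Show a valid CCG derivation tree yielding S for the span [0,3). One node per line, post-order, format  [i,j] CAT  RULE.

[0,3] S   >
  [0,2] S/(PP\S)   >
    [0,1] "some" : (S/(PP\S))/N
    [1,2] "clearly" : N
  [2,3] "map" : PP\S

[0,1] (S/(PP\S))/N  lex  "some"
[1,2] N  lex  "clearly"
[0,2] S/(PP\S)  >  k=1
[2,3] PP\S  lex  "map"
[0,3] S  >  k=2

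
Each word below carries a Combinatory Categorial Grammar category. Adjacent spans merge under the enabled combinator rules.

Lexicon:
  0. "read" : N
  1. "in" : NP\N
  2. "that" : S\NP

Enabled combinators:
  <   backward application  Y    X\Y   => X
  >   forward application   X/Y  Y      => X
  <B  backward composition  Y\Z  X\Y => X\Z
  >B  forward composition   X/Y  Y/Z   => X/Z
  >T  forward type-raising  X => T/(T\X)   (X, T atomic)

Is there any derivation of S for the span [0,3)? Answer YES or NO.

[0,3] S   >
  [0,1] S/(S\N)   >T
    [0,1] "read" : N
  [1,3] S\N   <B
    [1,2] "in" : NP\N
    [2,3] "that" : S\NP

YES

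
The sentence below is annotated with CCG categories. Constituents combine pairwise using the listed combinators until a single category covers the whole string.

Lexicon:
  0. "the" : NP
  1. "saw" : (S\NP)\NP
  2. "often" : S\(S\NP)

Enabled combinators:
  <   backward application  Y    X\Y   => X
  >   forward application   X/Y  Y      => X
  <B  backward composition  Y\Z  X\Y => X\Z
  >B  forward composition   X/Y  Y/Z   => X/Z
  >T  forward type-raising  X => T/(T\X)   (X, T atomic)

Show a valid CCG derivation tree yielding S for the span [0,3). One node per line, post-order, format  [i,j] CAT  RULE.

[0,1] NP  lex  "the"
[1,2] (S\NP)\NP  lex  "saw"
[0,2] S\NP  <  k=1
[2,3] S\(S\NP)  lex  "often"
[0,3] S  <  k=2

[0,3] S   <
  [0,2] S\NP   <
    [0,1] "the" : NP
    [1,2] "saw" : (S\NP)\NP
  [2,3] "often" : S\(S\NP)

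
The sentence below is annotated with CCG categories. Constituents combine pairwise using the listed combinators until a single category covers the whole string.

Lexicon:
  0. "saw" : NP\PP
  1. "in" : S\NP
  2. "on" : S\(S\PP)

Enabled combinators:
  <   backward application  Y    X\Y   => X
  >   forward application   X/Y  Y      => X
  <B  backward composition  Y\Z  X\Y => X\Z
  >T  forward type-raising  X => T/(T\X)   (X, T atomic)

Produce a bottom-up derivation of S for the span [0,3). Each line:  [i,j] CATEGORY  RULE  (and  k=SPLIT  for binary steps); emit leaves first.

[0,3] S   <
  [0,2] S\PP   <B
    [0,1] "saw" : NP\PP
    [1,2] "in" : S\NP
  [2,3] "on" : S\(S\PP)

[0,1] NP\PP  lex  "saw"
[1,2] S\NP  lex  "in"
[0,2] S\PP  <B  k=1
[2,3] S\(S\PP)  lex  "on"
[0,3] S  <  k=2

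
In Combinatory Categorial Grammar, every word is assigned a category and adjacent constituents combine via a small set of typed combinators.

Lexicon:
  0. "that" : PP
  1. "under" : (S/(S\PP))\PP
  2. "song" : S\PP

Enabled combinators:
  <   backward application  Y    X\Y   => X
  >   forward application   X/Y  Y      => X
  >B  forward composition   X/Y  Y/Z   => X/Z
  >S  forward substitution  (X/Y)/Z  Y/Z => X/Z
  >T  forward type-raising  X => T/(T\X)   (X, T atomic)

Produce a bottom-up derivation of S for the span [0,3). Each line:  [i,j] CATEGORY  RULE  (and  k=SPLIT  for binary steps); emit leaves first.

[0,1] PP  lex  "that"
[1,2] (S/(S\PP))\PP  lex  "under"
[0,2] S/(S\PP)  <  k=1
[2,3] S\PP  lex  "song"
[0,3] S  >  k=2

[0,3] S   >
  [0,2] S/(S\PP)   <
    [0,1] "that" : PP
    [1,2] "under" : (S/(S\PP))\PP
  [2,3] "song" : S\PP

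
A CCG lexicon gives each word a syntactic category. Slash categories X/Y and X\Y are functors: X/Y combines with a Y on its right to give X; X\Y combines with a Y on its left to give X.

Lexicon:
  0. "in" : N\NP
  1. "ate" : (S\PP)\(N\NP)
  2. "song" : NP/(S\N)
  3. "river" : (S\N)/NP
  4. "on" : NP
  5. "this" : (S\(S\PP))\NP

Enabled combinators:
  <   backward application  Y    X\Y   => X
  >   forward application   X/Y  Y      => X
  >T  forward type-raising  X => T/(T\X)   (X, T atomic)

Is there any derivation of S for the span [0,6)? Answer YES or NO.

YES

[0,6] S   <
  [0,2] S\PP   <
    [0,1] "in" : N\NP
    [1,2] "ate" : (S\PP)\(N\NP)
  [2,6] S\(S\PP)   <
    [2,5] NP   >
      [2,3] "song" : NP/(S\N)
      [3,5] S\N   >
        [3,4] "river" : (S\N)/NP
        [4,5] "on" : NP
    [5,6] "this" : (S\(S\PP))\NP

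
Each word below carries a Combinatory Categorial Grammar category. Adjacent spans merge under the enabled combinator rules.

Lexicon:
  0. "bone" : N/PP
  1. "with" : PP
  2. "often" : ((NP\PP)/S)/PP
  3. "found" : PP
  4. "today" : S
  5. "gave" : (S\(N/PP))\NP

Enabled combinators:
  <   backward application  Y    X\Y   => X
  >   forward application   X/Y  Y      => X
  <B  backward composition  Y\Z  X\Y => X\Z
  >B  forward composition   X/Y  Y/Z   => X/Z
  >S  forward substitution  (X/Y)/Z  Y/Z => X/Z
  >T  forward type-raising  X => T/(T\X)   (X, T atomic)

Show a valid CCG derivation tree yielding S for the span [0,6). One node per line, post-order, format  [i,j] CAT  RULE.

[0,1] N/PP  lex  "bone"
[1,2] PP  lex  "with"
[1,2] NP/(NP\PP)  >T
[2,3] ((NP\PP)/S)/PP  lex  "often"
[3,4] PP  lex  "found"
[2,4] (NP\PP)/S  >  k=3
[4,5] S  lex  "today"
[2,5] NP\PP  >  k=4
[1,5] NP  >  k=2
[5,6] (S\(N/PP))\NP  lex  "gave"
[1,6] S\(N/PP)  <  k=5
[0,6] S  <  k=1

[0,6] S   <
  [0,1] "bone" : N/PP
  [1,6] S\(N/PP)   <
    [1,5] NP   >
      [1,2] NP/(NP\PP)   >T
        [1,2] "with" : PP
      [2,5] NP\PP   >
        [2,4] (NP\PP)/S   >
          [2,3] "often" : ((NP\PP)/S)/PP
          [3,4] "found" : PP
        [4,5] "today" : S
    [5,6] "gave" : (S\(N/PP))\NP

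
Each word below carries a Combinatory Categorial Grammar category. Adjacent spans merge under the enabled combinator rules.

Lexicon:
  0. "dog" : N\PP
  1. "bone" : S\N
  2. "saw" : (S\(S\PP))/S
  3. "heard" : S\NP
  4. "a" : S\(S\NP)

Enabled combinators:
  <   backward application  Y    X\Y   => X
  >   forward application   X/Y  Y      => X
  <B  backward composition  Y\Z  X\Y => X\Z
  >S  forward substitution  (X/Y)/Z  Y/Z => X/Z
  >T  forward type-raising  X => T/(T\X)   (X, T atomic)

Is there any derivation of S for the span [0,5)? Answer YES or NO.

[0,5] S   <
  [0,2] S\PP   <B
    [0,1] "dog" : N\PP
    [1,2] "bone" : S\N
  [2,5] S\(S\PP)   >
    [2,3] "saw" : (S\(S\PP))/S
    [3,5] S   <
      [3,4] "heard" : S\NP
      [4,5] "a" : S\(S\NP)

YES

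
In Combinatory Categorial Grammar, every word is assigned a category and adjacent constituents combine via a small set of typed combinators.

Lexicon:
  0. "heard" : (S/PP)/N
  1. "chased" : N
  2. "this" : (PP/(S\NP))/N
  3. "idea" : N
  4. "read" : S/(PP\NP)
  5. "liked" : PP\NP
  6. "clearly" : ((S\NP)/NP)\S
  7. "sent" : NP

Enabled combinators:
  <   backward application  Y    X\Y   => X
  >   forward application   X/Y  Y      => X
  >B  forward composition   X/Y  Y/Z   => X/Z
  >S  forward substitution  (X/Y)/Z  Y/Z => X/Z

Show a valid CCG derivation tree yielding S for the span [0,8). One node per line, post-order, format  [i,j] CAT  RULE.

[0,8] S   >
  [0,2] S/PP   >
    [0,1] "heard" : (S/PP)/N
    [1,2] "chased" : N
  [2,8] PP   >
    [2,7] PP/NP   >B
      [2,4] PP/(S\NP)   >
        [2,3] "this" : (PP/(S\NP))/N
        [3,4] "idea" : N
      [4,7] (S\NP)/NP   <
        [4,6] S   >
          [4,5] "read" : S/(PP\NP)
          [5,6] "liked" : PP\NP
        [6,7] "clearly" : ((S\NP)/NP)\S
    [7,8] "sent" : NP

[0,1] (S/PP)/N  lex  "heard"
[1,2] N  lex  "chased"
[0,2] S/PP  >  k=1
[2,3] (PP/(S\NP))/N  lex  "this"
[3,4] N  lex  "idea"
[2,4] PP/(S\NP)  >  k=3
[4,5] S/(PP\NP)  lex  "read"
[5,6] PP\NP  lex  "liked"
[4,6] S  >  k=5
[6,7] ((S\NP)/NP)\S  lex  "clearly"
[4,7] (S\NP)/NP  <  k=6
[2,7] PP/NP  >B  k=4
[7,8] NP  lex  "sent"
[2,8] PP  >  k=7
[0,8] S  >  k=2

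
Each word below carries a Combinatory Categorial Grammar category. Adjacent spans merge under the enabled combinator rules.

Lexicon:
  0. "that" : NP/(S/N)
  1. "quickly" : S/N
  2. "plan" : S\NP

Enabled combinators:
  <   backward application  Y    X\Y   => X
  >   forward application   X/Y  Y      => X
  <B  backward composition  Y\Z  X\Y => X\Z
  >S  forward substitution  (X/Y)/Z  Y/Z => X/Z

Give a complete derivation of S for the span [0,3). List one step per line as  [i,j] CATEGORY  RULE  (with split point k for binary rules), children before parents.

[0,1] NP/(S/N)  lex  "that"
[1,2] S/N  lex  "quickly"
[0,2] NP  >  k=1
[2,3] S\NP  lex  "plan"
[0,3] S  <  k=2

[0,3] S   <
  [0,2] NP   >
    [0,1] "that" : NP/(S/N)
    [1,2] "quickly" : S/N
  [2,3] "plan" : S\NP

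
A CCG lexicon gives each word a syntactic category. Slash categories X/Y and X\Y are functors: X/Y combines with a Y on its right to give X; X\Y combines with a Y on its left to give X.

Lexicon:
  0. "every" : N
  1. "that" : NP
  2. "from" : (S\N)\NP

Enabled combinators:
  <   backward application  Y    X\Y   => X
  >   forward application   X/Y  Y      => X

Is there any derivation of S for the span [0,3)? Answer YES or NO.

YES

[0,3] S   <
  [0,1] "every" : N
  [1,3] S\N   <
    [1,2] "that" : NP
    [2,3] "from" : (S\N)\NP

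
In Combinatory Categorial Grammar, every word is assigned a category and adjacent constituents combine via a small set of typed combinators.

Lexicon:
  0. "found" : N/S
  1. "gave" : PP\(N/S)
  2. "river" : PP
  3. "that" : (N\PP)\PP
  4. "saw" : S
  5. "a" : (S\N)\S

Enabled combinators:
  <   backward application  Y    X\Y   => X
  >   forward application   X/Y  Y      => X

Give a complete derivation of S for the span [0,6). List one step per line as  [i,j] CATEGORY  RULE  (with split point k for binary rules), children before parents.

[0,1] N/S  lex  "found"
[1,2] PP\(N/S)  lex  "gave"
[0,2] PP  <  k=1
[2,3] PP  lex  "river"
[3,4] (N\PP)\PP  lex  "that"
[2,4] N\PP  <  k=3
[0,4] N  <  k=2
[4,5] S  lex  "saw"
[5,6] (S\N)\S  lex  "a"
[4,6] S\N  <  k=5
[0,6] S  <  k=4

[0,6] S   <
  [0,4] N   <
    [0,2] PP   <
      [0,1] "found" : N/S
      [1,2] "gave" : PP\(N/S)
    [2,4] N\PP   <
      [2,3] "river" : PP
      [3,4] "that" : (N\PP)\PP
  [4,6] S\N   <
    [4,5] "saw" : S
    [5,6] "a" : (S\N)\S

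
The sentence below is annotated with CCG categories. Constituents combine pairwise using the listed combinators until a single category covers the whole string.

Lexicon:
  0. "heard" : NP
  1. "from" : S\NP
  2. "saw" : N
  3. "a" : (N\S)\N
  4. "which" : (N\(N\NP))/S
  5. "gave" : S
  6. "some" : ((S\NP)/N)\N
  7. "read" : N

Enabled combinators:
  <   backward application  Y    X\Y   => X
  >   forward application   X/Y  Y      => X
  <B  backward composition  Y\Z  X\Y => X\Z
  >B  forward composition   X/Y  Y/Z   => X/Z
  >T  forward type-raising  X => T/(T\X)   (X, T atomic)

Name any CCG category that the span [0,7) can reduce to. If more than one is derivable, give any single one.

S/N

[0,8] S   >
  [0,7] S/N   >B
    [0,1] S/(S\NP)   >T
      [0,1] "heard" : NP
    [1,7] (S\NP)/N   <
      [1,6] N   <
        [1,4] N\NP   <B
          [1,2] "from" : S\NP
          [2,4] N\S   <
            [2,3] "saw" : N
            [3,4] "a" : (N\S)\N
        [4,6] N\(N\NP)   >
          [4,5] "which" : (N\(N\NP))/S
          [5,6] "gave" : S
      [6,7] "some" : ((S\NP)/N)\N
  [7,8] "read" : N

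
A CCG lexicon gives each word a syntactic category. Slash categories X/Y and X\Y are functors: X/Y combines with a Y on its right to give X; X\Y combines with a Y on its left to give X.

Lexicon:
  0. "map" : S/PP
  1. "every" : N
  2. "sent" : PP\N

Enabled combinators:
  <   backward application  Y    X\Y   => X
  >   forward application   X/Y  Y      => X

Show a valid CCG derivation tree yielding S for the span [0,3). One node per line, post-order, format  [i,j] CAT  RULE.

[0,1] S/PP  lex  "map"
[1,2] N  lex  "every"
[2,3] PP\N  lex  "sent"
[1,3] PP  <  k=2
[0,3] S  >  k=1

[0,3] S   >
  [0,1] "map" : S/PP
  [1,3] PP   <
    [1,2] "every" : N
    [2,3] "sent" : PP\N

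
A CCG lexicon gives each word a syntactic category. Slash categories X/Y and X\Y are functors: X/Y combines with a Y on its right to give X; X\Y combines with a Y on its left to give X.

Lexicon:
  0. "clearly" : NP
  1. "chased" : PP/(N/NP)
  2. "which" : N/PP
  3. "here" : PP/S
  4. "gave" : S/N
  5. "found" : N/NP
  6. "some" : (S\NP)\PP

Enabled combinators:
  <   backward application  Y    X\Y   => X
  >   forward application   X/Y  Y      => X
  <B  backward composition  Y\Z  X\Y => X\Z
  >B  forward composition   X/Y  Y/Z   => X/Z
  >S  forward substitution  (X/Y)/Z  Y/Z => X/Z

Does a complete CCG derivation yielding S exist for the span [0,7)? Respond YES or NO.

YES

[0,7] S   <
  [0,1] "clearly" : NP
  [1,7] S\NP   <
    [1,6] PP   >
      [1,2] "chased" : PP/(N/NP)
      [2,6] N/NP   >B
        [2,4] N/S   >B
          [2,3] "which" : N/PP
          [3,4] "here" : PP/S
        [4,6] S/NP   >B
          [4,5] "gave" : S/N
          [5,6] "found" : N/NP
    [6,7] "some" : (S\NP)\PP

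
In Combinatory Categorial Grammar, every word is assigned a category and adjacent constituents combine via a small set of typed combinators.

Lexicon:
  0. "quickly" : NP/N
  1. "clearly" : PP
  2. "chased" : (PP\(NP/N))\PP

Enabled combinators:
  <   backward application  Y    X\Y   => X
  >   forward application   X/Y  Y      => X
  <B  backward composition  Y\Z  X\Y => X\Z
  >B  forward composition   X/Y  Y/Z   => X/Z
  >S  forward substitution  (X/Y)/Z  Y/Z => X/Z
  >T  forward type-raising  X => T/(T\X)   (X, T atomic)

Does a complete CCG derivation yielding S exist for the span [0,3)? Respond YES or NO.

NP/N PP (PP\(NP/N))\PP
CKY chart[0,3] = {N/(N\PP), NP/(NP\PP), PP, PP/(PP\PP), S/(S\PP)}; S ∉ chart

NO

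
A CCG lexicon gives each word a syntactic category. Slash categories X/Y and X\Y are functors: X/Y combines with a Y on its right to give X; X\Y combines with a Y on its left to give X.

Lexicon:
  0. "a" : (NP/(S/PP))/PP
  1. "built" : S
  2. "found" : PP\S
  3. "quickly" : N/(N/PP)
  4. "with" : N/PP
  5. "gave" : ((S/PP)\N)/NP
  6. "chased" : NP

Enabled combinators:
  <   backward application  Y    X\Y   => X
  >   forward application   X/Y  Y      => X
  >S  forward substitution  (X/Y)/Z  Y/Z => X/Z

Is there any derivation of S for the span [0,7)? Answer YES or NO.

NO

(NP/(S/PP))/PP S PP\S N/(N/PP) N/PP ((S/PP)\N)/NP NP
CKY chart[0,7] = {NP}; S ∉ chart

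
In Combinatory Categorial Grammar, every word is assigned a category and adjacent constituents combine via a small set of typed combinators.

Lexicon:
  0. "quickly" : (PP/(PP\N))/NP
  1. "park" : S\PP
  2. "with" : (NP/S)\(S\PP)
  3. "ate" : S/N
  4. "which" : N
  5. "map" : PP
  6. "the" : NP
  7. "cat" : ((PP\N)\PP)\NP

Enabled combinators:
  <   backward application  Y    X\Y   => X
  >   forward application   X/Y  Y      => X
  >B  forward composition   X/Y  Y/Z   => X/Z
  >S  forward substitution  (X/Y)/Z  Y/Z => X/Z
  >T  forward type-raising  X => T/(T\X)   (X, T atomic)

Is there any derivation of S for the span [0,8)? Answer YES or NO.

NO

(PP/(PP\N))/NP S\PP (NP/S)\(S\PP) S/N N PP NP ((PP\N)\PP)\NP
CKY chart[0,8] = {(PP/(PP\N))/(N\PP), N/(N\PP), NP/(NP\PP), PP, PP/(PP\PP), S/(S\PP)}; S ∉ chart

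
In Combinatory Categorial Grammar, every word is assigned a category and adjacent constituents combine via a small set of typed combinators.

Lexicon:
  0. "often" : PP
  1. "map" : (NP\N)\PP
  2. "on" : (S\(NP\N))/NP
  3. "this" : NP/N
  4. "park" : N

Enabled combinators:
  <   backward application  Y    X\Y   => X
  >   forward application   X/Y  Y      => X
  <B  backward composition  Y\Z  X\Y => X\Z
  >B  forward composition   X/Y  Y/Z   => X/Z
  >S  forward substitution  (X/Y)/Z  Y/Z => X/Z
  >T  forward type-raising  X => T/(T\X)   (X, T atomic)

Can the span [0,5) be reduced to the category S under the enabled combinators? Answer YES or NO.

[0,5] S   <
  [0,2] NP\N   <
    [0,1] "often" : PP
    [1,2] "map" : (NP\N)\PP
  [2,5] S\(NP\N)   >
    [2,3] "on" : (S\(NP\N))/NP
    [3,5] NP   >
      [3,4] "this" : NP/N
      [4,5] "park" : N

YES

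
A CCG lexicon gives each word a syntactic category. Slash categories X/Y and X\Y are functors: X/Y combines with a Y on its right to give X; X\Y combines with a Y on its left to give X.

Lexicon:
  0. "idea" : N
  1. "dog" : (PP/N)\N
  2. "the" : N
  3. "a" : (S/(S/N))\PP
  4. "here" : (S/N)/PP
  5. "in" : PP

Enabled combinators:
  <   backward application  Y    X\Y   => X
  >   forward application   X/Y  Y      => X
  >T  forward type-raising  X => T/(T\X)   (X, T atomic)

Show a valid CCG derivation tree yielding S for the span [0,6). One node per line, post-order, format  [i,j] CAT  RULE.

[0,1] N  lex  "idea"
[1,2] (PP/N)\N  lex  "dog"
[0,2] PP/N  <  k=1
[2,3] N  lex  "the"
[0,3] PP  >  k=2
[3,4] (S/(S/N))\PP  lex  "a"
[0,4] S/(S/N)  <  k=3
[4,5] (S/N)/PP  lex  "here"
[5,6] PP  lex  "in"
[4,6] S/N  >  k=5
[0,6] S  >  k=4

[0,6] S   >
  [0,4] S/(S/N)   <
    [0,3] PP   >
      [0,2] PP/N   <
        [0,1] "idea" : N
        [1,2] "dog" : (PP/N)\N
      [2,3] "the" : N
    [3,4] "a" : (S/(S/N))\PP
  [4,6] S/N   >
    [4,5] "here" : (S/N)/PP
    [5,6] "in" : PP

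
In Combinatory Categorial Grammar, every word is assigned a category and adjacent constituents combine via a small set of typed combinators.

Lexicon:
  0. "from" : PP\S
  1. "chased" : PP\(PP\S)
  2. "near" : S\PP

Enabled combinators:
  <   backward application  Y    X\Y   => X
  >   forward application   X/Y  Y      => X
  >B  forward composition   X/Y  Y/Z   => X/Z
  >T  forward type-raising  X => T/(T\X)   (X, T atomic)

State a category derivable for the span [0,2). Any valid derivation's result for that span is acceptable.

[0,3] S   <
  [0,2] PP   <
    [0,1] "from" : PP\S
    [1,2] "chased" : PP\(PP\S)
  [2,3] "near" : S\PP

PP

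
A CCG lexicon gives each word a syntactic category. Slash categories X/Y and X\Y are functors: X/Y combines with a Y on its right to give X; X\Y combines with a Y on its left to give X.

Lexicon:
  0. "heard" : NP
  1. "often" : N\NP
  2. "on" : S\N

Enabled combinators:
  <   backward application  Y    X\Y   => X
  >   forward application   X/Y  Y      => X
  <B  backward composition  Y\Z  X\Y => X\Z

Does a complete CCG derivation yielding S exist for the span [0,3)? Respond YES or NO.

[0,3] S   <
  [0,2] N   <
    [0,1] "heard" : NP
    [1,2] "often" : N\NP
  [2,3] "on" : S\N

YES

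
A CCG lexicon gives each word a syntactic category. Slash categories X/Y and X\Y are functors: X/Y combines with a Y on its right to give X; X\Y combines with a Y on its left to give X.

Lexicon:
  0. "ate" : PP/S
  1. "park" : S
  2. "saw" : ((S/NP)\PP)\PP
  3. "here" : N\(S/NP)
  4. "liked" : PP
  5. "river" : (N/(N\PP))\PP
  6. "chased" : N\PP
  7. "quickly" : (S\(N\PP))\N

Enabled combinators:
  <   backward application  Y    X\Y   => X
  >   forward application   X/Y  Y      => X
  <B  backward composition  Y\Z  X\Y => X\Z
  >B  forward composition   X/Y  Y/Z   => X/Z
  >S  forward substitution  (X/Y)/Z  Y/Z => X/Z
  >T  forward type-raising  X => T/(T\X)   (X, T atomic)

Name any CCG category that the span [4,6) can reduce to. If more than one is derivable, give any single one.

[0,8] S   <
  [0,4] N\PP   <B
    [0,3] (S/NP)\PP   <
      [0,2] PP   >
        [0,1] "ate" : PP/S
        [1,2] "park" : S
      [2,3] "saw" : ((S/NP)\PP)\PP
    [3,4] "here" : N\(S/NP)
  [4,8] S\(N\PP)   <
    [4,7] N   >
      [4,6] N/(N\PP)   <
        [4,5] "liked" : PP
        [5,6] "river" : (N/(N\PP))\PP
      [6,7] "chased" : N\PP
    [7,8] "quickly" : (S\(N\PP))\N

N/(N\PP)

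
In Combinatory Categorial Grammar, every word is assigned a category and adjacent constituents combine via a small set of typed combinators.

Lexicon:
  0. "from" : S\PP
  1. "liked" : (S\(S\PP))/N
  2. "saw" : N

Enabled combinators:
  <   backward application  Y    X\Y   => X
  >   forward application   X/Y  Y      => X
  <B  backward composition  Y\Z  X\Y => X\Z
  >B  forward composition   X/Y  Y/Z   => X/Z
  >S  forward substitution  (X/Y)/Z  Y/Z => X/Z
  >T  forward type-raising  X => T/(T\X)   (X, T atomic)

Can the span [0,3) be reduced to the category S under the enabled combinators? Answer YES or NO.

[0,3] S   <
  [0,1] "from" : S\PP
  [1,3] S\(S\PP)   >
    [1,2] "liked" : (S\(S\PP))/N
    [2,3] "saw" : N

YES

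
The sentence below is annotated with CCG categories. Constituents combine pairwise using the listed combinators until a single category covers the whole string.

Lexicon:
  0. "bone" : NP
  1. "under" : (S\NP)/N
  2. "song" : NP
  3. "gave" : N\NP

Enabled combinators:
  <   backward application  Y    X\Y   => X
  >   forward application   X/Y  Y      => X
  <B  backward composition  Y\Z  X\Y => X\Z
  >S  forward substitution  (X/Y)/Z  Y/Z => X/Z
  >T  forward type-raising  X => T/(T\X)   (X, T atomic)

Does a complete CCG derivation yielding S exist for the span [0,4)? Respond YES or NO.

YES

[0,4] S   <
  [0,1] "bone" : NP
  [1,4] S\NP   >
    [1,2] "under" : (S\NP)/N
    [2,4] N   >
      [2,3] N/(N\NP)   >T
        [2,3] "song" : NP
      [3,4] "gave" : N\NP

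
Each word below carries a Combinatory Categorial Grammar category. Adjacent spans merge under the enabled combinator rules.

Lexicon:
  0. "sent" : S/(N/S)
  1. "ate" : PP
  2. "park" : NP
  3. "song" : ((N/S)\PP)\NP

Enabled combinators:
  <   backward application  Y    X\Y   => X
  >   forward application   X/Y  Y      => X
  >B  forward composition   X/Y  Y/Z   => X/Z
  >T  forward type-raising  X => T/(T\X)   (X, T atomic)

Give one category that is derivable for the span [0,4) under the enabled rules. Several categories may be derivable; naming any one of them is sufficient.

[0,4] S   >
  [0,1] "sent" : S/(N/S)
  [1,4] N/S   <
    [1,2] "ate" : PP
    [2,4] (N/S)\PP   <
      [2,3] "park" : NP
      [3,4] "song" : ((N/S)\PP)\NP

S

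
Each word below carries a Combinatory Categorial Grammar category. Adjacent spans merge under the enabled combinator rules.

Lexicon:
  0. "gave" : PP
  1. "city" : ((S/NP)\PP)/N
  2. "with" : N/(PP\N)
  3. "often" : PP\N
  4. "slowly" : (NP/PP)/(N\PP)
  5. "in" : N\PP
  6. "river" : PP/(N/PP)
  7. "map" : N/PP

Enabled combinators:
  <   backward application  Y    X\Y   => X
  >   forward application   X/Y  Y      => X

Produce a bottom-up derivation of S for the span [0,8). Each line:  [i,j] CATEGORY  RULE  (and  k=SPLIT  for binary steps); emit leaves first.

[0,1] PP  lex  "gave"
[1,2] ((S/NP)\PP)/N  lex  "city"
[2,3] N/(PP\N)  lex  "with"
[3,4] PP\N  lex  "often"
[2,4] N  >  k=3
[1,4] (S/NP)\PP  >  k=2
[0,4] S/NP  <  k=1
[4,5] (NP/PP)/(N\PP)  lex  "slowly"
[5,6] N\PP  lex  "in"
[4,6] NP/PP  >  k=5
[6,7] PP/(N/PP)  lex  "river"
[7,8] N/PP  lex  "map"
[6,8] PP  >  k=7
[4,8] NP  >  k=6
[0,8] S  >  k=4

[0,8] S   >
  [0,4] S/NP   <
    [0,1] "gave" : PP
    [1,4] (S/NP)\PP   >
      [1,2] "city" : ((S/NP)\PP)/N
      [2,4] N   >
        [2,3] "with" : N/(PP\N)
        [3,4] "often" : PP\N
  [4,8] NP   >
    [4,6] NP/PP   >
      [4,5] "slowly" : (NP/PP)/(N\PP)
      [5,6] "in" : N\PP
    [6,8] PP   >
      [6,7] "river" : PP/(N/PP)
      [7,8] "map" : N/PP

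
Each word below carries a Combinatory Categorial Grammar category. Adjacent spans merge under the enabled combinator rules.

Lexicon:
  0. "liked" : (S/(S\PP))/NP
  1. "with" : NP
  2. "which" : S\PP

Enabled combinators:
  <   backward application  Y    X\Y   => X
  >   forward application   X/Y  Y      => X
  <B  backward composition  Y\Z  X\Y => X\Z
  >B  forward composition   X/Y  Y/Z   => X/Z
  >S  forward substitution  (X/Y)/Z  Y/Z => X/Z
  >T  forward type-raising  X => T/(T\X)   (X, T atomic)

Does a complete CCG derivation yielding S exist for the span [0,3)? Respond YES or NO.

[0,3] S   >
  [0,2] S/(S\PP)   >
    [0,1] "liked" : (S/(S\PP))/NP
    [1,2] "with" : NP
  [2,3] "which" : S\PP

YES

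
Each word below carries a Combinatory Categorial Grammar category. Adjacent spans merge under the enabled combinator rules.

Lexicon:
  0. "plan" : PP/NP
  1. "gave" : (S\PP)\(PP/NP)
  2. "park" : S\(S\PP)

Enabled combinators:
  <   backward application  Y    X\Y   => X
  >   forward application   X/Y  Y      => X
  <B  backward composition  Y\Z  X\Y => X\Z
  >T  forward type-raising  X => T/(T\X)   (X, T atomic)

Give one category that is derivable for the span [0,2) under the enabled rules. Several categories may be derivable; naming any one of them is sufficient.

S\PP

[0,3] S   <
  [0,2] S\PP   <
    [0,1] "plan" : PP/NP
    [1,2] "gave" : (S\PP)\(PP/NP)
  [2,3] "park" : S\(S\PP)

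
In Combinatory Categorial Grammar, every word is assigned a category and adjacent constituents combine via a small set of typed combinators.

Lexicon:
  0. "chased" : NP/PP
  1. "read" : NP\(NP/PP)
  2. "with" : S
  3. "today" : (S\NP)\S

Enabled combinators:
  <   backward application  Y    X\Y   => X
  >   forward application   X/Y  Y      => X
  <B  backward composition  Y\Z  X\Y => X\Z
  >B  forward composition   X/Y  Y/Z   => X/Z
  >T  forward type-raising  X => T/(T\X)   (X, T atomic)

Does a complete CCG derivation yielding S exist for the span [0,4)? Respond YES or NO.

YES

[0,4] S   <
  [0,2] NP   <
    [0,1] "chased" : NP/PP
    [1,2] "read" : NP\(NP/PP)
  [2,4] S\NP   <
    [2,3] "with" : S
    [3,4] "today" : (S\NP)\S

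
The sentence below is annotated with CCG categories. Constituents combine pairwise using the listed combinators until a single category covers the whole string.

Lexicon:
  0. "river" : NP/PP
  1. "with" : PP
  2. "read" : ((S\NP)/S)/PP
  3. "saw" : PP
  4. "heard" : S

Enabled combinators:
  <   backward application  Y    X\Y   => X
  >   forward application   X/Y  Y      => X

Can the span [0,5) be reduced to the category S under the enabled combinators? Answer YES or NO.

[0,5] S   <
  [0,2] NP   >
    [0,1] "river" : NP/PP
    [1,2] "with" : PP
  [2,5] S\NP   >
    [2,4] (S\NP)/S   >
      [2,3] "read" : ((S\NP)/S)/PP
      [3,4] "saw" : PP
    [4,5] "heard" : S

YES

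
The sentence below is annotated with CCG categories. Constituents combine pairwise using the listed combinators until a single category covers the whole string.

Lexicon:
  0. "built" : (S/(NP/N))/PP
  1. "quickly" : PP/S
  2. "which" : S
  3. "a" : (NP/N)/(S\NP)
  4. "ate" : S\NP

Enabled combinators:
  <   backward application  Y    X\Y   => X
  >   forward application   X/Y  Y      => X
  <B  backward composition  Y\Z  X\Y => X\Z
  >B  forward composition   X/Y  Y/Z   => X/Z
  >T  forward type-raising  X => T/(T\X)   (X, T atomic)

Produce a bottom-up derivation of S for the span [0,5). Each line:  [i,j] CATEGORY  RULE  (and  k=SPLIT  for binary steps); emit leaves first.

[0,5] S   >
  [0,3] S/(NP/N)   >
    [0,1] "built" : (S/(NP/N))/PP
    [1,3] PP   >
      [1,2] "quickly" : PP/S
      [2,3] "which" : S
  [3,5] NP/N   >
    [3,4] "a" : (NP/N)/(S\NP)
    [4,5] "ate" : S\NP

[0,1] (S/(NP/N))/PP  lex  "built"
[1,2] PP/S  lex  "quickly"
[2,3] S  lex  "which"
[1,3] PP  >  k=2
[0,3] S/(NP/N)  >  k=1
[3,4] (NP/N)/(S\NP)  lex  "a"
[4,5] S\NP  lex  "ate"
[3,5] NP/N  >  k=4
[0,5] S  >  k=3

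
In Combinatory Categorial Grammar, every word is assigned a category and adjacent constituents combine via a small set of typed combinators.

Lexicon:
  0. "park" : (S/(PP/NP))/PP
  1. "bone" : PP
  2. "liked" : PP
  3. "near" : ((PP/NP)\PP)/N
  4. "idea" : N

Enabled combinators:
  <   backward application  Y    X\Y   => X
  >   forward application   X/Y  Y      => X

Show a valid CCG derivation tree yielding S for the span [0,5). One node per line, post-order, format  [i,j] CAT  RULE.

[0,1] (S/(PP/NP))/PP  lex  "park"
[1,2] PP  lex  "bone"
[0,2] S/(PP/NP)  >  k=1
[2,3] PP  lex  "liked"
[3,4] ((PP/NP)\PP)/N  lex  "near"
[4,5] N  lex  "idea"
[3,5] (PP/NP)\PP  >  k=4
[2,5] PP/NP  <  k=3
[0,5] S  >  k=2

[0,5] S   >
  [0,2] S/(PP/NP)   >
    [0,1] "park" : (S/(PP/NP))/PP
    [1,2] "bone" : PP
  [2,5] PP/NP   <
    [2,3] "liked" : PP
    [3,5] (PP/NP)\PP   >
      [3,4] "near" : ((PP/NP)\PP)/N
      [4,5] "idea" : N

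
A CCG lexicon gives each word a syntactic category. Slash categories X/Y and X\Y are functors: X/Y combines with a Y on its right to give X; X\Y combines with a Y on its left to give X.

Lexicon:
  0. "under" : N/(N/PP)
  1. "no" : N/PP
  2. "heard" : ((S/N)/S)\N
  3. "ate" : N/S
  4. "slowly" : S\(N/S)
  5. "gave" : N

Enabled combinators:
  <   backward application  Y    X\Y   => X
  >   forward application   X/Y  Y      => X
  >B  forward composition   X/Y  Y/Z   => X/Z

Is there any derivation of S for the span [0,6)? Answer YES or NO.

YES

[0,6] S   >
  [0,5] S/N   >
    [0,3] (S/N)/S   <
      [0,2] N   >
        [0,1] "under" : N/(N/PP)
        [1,2] "no" : N/PP
      [2,3] "heard" : ((S/N)/S)\N
    [3,5] S   <
      [3,4] "ate" : N/S
      [4,5] "slowly" : S\(N/S)
  [5,6] "gave" : N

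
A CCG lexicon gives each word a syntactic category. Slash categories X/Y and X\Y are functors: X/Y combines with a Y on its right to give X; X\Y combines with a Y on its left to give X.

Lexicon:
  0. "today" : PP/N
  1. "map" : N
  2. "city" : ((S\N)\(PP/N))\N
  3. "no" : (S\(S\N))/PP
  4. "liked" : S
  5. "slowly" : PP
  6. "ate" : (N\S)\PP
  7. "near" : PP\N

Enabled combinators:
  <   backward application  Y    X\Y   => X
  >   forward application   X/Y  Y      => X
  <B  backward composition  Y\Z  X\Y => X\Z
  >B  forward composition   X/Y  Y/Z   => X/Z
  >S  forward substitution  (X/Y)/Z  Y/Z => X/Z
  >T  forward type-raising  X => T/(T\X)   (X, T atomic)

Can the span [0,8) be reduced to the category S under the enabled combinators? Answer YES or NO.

YES

[0,8] S   <
  [0,3] S\N   <
    [0,1] "today" : PP/N
    [1,3] (S\N)\(PP/N)   <
      [1,2] "map" : N
      [2,3] "city" : ((S\N)\(PP/N))\N
  [3,8] S\(S\N)   >
    [3,4] "no" : (S\(S\N))/PP
    [4,8] PP   <
      [4,7] N   <
        [4,5] "liked" : S
        [5,7] N\S   <
          [5,6] "slowly" : PP
          [6,7] "ate" : (N\S)\PP
      [7,8] "near" : PP\N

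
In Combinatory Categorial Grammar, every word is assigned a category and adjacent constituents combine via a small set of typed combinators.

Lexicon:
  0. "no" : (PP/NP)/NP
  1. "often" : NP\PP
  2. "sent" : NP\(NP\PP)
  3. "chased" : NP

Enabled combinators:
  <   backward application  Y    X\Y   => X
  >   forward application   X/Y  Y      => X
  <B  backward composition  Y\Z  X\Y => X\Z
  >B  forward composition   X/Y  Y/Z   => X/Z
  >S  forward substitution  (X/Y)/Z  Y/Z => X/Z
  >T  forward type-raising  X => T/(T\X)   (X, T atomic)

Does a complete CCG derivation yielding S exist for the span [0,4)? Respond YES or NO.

NO

(PP/NP)/NP NP\PP NP\(NP\PP) NP
CKY chart[0,4] = {N/(N\PP), NP/(NP\PP), PP, PP/(NP\NP), PP/(PP\PP), S/(S\PP)}; S ∉ chart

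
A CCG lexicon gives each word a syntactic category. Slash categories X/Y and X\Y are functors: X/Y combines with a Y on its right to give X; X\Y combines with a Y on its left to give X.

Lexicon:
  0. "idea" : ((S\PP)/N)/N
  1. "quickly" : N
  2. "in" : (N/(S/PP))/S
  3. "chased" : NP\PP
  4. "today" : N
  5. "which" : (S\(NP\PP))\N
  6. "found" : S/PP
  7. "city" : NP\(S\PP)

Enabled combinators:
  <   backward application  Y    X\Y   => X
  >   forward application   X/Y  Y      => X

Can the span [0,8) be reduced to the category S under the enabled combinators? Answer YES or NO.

NO

((S\PP)/N)/N N (N/(S/PP))/S NP\PP N (S\(NP\PP))\N S/PP NP\(S\PP)
CKY chart[0,8] = {NP}; S ∉ chart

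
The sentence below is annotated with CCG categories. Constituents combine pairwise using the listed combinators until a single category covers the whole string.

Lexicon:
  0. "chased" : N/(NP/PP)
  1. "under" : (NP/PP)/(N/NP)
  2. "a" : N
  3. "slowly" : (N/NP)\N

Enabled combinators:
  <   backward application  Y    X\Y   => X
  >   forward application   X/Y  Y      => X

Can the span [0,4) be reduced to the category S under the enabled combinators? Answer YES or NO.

NO

N/(NP/PP) (NP/PP)/(N/NP) N (N/NP)\N
CKY chart[0,4] = {N}; S ∉ chart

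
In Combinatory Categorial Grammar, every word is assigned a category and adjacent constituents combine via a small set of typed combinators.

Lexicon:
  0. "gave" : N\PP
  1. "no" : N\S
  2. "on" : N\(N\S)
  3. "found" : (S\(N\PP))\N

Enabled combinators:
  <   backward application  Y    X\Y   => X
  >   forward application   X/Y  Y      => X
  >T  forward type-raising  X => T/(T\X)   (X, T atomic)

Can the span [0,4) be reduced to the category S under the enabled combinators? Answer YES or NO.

[0,4] S   <
  [0,1] "gave" : N\PP
  [1,4] S\(N\PP)   <
    [1,3] N   <
      [1,2] "no" : N\S
      [2,3] "on" : N\(N\S)
    [3,4] "found" : (S\(N\PP))\N

YES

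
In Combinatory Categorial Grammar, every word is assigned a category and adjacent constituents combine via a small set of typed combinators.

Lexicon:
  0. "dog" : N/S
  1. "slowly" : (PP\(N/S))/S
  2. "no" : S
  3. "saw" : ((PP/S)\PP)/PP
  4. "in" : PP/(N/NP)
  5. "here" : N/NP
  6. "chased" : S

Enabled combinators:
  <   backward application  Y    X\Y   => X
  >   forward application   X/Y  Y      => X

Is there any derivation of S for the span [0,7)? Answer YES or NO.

NO

N/S (PP\(N/S))/S S ((PP/S)\PP)/PP PP/(N/NP) N/NP S
CKY chart[0,7] = {PP}; S ∉ chart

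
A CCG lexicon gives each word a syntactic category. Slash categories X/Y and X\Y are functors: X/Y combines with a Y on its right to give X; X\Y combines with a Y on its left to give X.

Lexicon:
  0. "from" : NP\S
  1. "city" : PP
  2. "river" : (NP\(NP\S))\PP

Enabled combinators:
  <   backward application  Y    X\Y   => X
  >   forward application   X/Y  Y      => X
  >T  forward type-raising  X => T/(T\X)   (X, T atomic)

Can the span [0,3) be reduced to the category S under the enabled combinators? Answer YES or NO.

NP\S PP (NP\(NP\S))\PP
CKY chart[0,3] = {N/(N\NP), NP, NP/(NP\NP), PP/(PP\NP), S/(S\NP)}; S ∉ chart

NO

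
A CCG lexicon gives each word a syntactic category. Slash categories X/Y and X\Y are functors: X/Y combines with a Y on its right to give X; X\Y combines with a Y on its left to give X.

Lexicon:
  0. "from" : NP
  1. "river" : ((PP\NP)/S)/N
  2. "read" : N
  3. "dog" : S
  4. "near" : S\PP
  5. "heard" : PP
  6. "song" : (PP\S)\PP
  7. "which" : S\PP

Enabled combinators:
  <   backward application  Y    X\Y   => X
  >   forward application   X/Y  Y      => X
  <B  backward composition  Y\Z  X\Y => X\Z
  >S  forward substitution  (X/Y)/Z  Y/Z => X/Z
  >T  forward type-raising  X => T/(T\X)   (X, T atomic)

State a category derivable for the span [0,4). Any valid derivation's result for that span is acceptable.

PP

[0,8] S   <
  [0,4] PP   >
    [0,1] PP/(PP\NP)   >T
      [0,1] "from" : NP
    [1,4] PP\NP   >
      [1,3] (PP\NP)/S   >
        [1,2] "river" : ((PP\NP)/S)/N
        [2,3] "read" : N
      [3,4] "dog" : S
  [4,8] S\PP   <B
    [4,7] PP\PP   <B
      [4,5] "near" : S\PP
      [5,7] PP\S   <
        [5,6] "heard" : PP
        [6,7] "song" : (PP\S)\PP
    [7,8] "which" : S\PP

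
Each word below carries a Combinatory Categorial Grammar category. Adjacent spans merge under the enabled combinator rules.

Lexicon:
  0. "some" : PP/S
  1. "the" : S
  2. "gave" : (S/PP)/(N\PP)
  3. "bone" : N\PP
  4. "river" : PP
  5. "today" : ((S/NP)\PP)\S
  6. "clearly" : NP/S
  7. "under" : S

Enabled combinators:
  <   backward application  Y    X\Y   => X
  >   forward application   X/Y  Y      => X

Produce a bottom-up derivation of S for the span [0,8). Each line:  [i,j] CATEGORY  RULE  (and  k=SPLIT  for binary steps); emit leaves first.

[0,1] PP/S  lex  "some"
[1,2] S  lex  "the"
[0,2] PP  >  k=1
[2,3] (S/PP)/(N\PP)  lex  "gave"
[3,4] N\PP  lex  "bone"
[2,4] S/PP  >  k=3
[4,5] PP  lex  "river"
[2,5] S  >  k=4
[5,6] ((S/NP)\PP)\S  lex  "today"
[2,6] (S/NP)\PP  <  k=5
[0,6] S/NP  <  k=2
[6,7] NP/S  lex  "clearly"
[7,8] S  lex  "under"
[6,8] NP  >  k=7
[0,8] S  >  k=6

[0,8] S   >
  [0,6] S/NP   <
    [0,2] PP   >
      [0,1] "some" : PP/S
      [1,2] "the" : S
    [2,6] (S/NP)\PP   <
      [2,5] S   >
        [2,4] S/PP   >
          [2,3] "gave" : (S/PP)/(N\PP)
          [3,4] "bone" : N\PP
        [4,5] "river" : PP
      [5,6] "today" : ((S/NP)\PP)\S
  [6,8] NP   >
    [6,7] "clearly" : NP/S
    [7,8] "under" : S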